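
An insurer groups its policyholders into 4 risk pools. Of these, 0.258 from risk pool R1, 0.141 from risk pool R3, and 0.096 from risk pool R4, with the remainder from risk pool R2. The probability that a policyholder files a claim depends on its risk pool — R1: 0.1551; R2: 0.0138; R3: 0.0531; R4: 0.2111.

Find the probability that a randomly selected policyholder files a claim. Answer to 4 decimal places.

P(R2) = 1 − (0.258 + 0.141 + 0.096) = 0.505.
P(C) = P(C|R1)·P(R1) + P(C|R2)·P(R2) + P(C|R3)·P(R3) + P(C|R4)·P(R4)
      = 0.1551·0.258 + 0.0138·0.505 + 0.0531·0.141 + 0.2111·0.096
      = 0.0400158 + 0.006969 + 0.0074871 + 0.0202656 = 0.0747375

0.0747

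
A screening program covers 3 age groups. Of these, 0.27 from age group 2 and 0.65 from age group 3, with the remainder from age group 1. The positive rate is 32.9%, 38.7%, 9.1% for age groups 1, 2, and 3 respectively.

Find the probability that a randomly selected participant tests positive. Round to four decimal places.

P(1) = 1 − (0.27 + 0.65) = 0.08.
P(T) = P(T|1)·P(1) + P(T|2)·P(2) + P(T|3)·P(3)
      = 0.329·0.08 + 0.387·0.27 + 0.091·0.65
      = 0.02632 + 0.10449 + 0.05915 = 0.18996

P(T) ≈ 0.1900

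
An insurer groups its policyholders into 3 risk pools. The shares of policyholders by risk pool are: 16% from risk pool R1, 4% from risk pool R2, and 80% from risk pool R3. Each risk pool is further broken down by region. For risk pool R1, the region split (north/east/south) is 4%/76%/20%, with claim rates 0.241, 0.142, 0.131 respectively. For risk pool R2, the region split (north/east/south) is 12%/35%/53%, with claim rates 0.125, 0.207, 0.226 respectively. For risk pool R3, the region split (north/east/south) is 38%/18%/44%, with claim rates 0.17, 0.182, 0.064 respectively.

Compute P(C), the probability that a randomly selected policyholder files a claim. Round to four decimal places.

P(C|R1) = 0.04·0.241 + 0.76·0.142 + 0.2·0.131 = 0.00964 + 0.10792 + 0.0262 = 0.14376
P(C|R2) = 0.12·0.125 + 0.35·0.207 + 0.53·0.226 = 0.015 + 0.07245 + 0.11978 = 0.20723
P(C|R3) = 0.38·0.17 + 0.18·0.182 + 0.44·0.064 = 0.0646 + 0.03276 + 0.02816 = 0.12552
Then overall,
P(C) = 0.16·0.14376 + 0.04·0.20723 + 0.8·0.12552
      = 0.0230016 + 0.0082892 + 0.100416 = 0.1317068

P(C) ≈ 0.1317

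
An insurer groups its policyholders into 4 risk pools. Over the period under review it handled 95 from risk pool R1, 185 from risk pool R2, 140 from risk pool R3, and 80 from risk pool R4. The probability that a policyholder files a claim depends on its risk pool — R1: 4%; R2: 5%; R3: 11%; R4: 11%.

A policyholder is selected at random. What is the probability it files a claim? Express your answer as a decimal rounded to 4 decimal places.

0.0745

Total: 95 + 185 + 140 + 80 = 500.
P(R1) = 95/500 = 0.19. P(R2) = 185/500 = 0.37. P(R3) = 140/500 = 0.28. P(R4) = 80/500 = 0.16.
P(C) = P(C|R1)·P(R1) + P(C|R2)·P(R2) + P(C|R3)·P(R3) + P(C|R4)·P(R4)
      = 0.04·0.19 + 0.05·0.37 + 0.11·0.28 + 0.11·0.16
      = 0.0076 + 0.0185 + 0.0308 + 0.0176 = 0.0745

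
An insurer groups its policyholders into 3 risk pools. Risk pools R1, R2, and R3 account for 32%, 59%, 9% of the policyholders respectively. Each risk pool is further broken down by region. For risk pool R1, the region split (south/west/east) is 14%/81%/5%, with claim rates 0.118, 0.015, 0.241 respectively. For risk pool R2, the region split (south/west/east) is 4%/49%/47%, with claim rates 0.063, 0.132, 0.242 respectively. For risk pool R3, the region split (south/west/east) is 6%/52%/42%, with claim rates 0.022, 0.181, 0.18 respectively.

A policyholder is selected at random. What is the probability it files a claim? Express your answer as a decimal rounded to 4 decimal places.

0.1352

P(C|R1) = 0.14·0.118 + 0.81·0.015 + 0.05·0.241 = 0.01652 + 0.01215 + 0.01205 = 0.04072
P(C|R2) = 0.04·0.063 + 0.49·0.132 + 0.47·0.242 = 0.00252 + 0.06468 + 0.11374 = 0.18094
P(C|R3) = 0.06·0.022 + 0.52·0.181 + 0.42·0.18 = 0.00132 + 0.09412 + 0.0756 = 0.17104
Then overall,
P(C) = 0.32·0.04072 + 0.59·0.18094 + 0.09·0.17104
      = 0.0130304 + 0.1067546 + 0.0153936 = 0.1351786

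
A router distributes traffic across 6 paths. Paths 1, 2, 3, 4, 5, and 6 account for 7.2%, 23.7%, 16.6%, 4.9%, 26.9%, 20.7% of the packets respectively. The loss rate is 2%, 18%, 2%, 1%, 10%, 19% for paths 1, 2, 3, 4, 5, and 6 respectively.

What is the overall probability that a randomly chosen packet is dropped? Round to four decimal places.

By the law of total probability,
P(L) = P(L|1)·P(1) + P(L|2)·P(2) + P(L|3)·P(3) + P(L|4)·P(4) + P(L|5)·P(5) + P(L|6)·P(6)
      = 0.02·0.072 + 0.18·0.237 + 0.02·0.166 + 0.01·0.049 + 0.1·0.269 + 0.19·0.207
      = 0.00144 + 0.04266 + 0.00332 + 0.00049 + 0.0269 + 0.03933 = 0.11414

0.1141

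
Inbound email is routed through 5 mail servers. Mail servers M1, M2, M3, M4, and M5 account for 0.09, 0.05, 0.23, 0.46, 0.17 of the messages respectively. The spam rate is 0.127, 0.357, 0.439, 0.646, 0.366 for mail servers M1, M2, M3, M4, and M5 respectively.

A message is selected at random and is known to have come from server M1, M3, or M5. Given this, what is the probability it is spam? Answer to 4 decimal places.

0.3564

Let J = {M1, M3, M5}.
P(J) = 0.09 + 0.23 + 0.17 = 0.49.
P(S ∩ J) = 0.127·0.09 + 0.439·0.23 + 0.366·0.17 = 0.01143 + 0.10097 + 0.06222 = 0.17462.
P(S | J) = 0.17462 / 0.49 = 0.356367…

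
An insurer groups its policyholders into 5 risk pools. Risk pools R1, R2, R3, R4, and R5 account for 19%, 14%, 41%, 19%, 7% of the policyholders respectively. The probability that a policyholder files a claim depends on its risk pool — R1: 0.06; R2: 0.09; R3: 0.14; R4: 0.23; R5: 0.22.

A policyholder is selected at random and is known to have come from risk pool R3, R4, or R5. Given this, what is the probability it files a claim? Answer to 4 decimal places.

Let S = {R3, R4, R5}.
P(S) = 0.41 + 0.19 + 0.07 = 0.67.
P(C ∩ S) = 0.14·0.41 + 0.23·0.19 + 0.22·0.07 = 0.0574 + 0.0437 + 0.0154 = 0.1165.
P(C | S) = 0.1165 / 0.67 = 0.173881…

P(C|S) ≈ 0.1739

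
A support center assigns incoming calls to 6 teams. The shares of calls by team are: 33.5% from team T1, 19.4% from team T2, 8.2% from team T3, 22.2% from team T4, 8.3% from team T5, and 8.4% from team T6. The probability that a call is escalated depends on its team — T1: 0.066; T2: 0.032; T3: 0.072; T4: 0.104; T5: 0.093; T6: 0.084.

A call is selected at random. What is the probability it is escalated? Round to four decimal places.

P(E) ≈ 0.0721

P(E) = P(E|T1)·P(T1) + P(E|T2)·P(T2) + P(E|T3)·P(T3) + P(E|T4)·P(T4) + P(E|T5)·P(T5) + P(E|T6)·P(T6)
      = 0.066·0.335 + 0.032·0.194 + 0.072·0.082 + 0.104·0.222 + 0.093·0.083 + 0.084·0.084
      = 0.02211 + 0.006208 + 0.005904 + 0.023088 + 0.007719 + 0.007056 = 0.072085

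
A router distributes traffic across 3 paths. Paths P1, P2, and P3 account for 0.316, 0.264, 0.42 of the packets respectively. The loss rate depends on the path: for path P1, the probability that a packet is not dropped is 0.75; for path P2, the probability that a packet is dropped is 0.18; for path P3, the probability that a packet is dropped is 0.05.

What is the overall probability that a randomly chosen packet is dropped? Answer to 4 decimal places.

P(L) ≈ 0.1475

P(L|P1) = 1 − 0.75 = 0.25.
Using total probability over the partition,
P(L) = P(L|P1)·P(P1) + P(L|P2)·P(P2) + P(L|P3)·P(P3)
      = 0.25·0.316 + 0.18·0.264 + 0.05·0.42
      = 0.079 + 0.04752 + 0.021 = 0.14752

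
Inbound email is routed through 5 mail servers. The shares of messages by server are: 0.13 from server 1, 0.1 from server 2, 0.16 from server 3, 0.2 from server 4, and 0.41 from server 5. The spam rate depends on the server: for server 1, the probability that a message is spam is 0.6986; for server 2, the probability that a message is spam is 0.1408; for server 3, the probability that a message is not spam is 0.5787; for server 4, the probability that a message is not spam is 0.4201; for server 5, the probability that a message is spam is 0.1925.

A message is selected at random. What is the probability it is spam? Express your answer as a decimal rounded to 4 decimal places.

P(S|3) = 1 − 0.5787 = 0.4213.
P(S|4) = 1 − 0.4201 = 0.5799.
Using total probability over the partition,
P(S) = P(S|1)·P(1) + P(S|2)·P(2) + P(S|3)·P(3) + P(S|4)·P(4) + P(S|5)·P(5)
      = 0.6986·0.13 + 0.1408·0.1 + 0.4213·0.16 + 0.5799·0.2 + 0.1925·0.41
      = 0.090818 + 0.01408 + 0.067408 + 0.11598 + 0.078925 = 0.367211

0.3672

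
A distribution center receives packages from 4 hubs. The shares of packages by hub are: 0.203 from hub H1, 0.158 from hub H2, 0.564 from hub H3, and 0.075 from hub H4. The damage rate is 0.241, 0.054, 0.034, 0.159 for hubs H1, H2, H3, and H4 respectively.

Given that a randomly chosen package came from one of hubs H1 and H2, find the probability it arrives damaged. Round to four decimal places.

Let S = {H1, H2}.
P(S) = 0.203 + 0.158 = 0.361.
P(D ∩ S) = 0.241·0.203 + 0.054·0.158 = 0.048923 + 0.008532 = 0.057455.
P(D | S) = 0.057455 / 0.361 = 0.159155…

0.1592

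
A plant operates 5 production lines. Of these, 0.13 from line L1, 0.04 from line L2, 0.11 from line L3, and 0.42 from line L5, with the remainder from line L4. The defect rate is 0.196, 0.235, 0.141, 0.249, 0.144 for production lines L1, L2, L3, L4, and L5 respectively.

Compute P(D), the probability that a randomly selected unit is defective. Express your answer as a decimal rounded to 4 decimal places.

0.1856

P(L4) = 1 − (0.13 + 0.04 + 0.11 + 0.42) = 0.3.
P(D) = P(D|L1)·P(L1) + P(D|L2)·P(L2) + P(D|L3)·P(L3) + P(D|L4)·P(L4) + P(D|L5)·P(L5)
      = 0.196·0.13 + 0.235·0.04 + 0.141·0.11 + 0.249·0.3 + 0.144·0.42
      = 0.02548 + 0.0094 + 0.01551 + 0.0747 + 0.06048 = 0.18557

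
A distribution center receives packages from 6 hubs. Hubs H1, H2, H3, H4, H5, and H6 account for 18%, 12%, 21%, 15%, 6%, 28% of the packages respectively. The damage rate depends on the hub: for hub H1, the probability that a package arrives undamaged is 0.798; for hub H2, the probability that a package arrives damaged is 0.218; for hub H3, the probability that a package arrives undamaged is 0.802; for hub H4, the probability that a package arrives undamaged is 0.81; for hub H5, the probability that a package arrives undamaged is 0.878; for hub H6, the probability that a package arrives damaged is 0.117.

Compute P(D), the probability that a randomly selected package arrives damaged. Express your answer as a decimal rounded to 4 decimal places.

P(D|H1) = 1 − 0.798 = 0.202.
P(D|H3) = 1 − 0.802 = 0.198.
P(D|H4) = 1 − 0.81 = 0.19.
P(D|H5) = 1 − 0.878 = 0.122.
P(D) = P(D|H1)·P(H1) + P(D|H2)·P(H2) + P(D|H3)·P(H3) + P(D|H4)·P(H4) + P(D|H5)·P(H5) + P(D|H6)·P(H6)
      = 0.202·0.18 + 0.218·0.12 + 0.198·0.21 + 0.19·0.15 + 0.122·0.06 + 0.117·0.28
      = 0.03636 + 0.02616 + 0.04158 + 0.0285 + 0.00732 + 0.03276 = 0.17268

0.1727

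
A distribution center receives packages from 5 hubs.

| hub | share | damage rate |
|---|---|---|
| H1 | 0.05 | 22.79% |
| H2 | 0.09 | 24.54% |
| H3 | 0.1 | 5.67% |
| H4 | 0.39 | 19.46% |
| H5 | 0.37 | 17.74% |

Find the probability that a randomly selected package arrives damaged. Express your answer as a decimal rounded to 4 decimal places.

P(D) = P(D|H1)·P(H1) + P(D|H2)·P(H2) + P(D|H3)·P(H3) + P(D|H4)·P(H4) + P(D|H5)·P(H5)
      = 0.2279·0.05 + 0.2454·0.09 + 0.0567·0.1 + 0.1946·0.39 + 0.1774·0.37
      = 0.011395 + 0.022086 + 0.00567 + 0.075894 + 0.065638 = 0.180683

0.1807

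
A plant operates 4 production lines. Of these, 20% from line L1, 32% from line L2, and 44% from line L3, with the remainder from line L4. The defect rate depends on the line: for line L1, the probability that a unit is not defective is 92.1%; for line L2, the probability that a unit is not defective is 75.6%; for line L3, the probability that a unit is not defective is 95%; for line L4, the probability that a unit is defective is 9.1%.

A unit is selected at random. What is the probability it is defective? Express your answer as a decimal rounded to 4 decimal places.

0.1195

P(L4) = 1 − (0.2 + 0.32 + 0.44) = 0.04.
P(D|L1) = 1 − 0.921 = 0.079.
P(D|L2) = 1 − 0.756 = 0.244.
P(D|L3) = 1 − 0.95 = 0.05.
P(D) = P(D|L1)·P(L1) + P(D|L2)·P(L2) + P(D|L3)·P(L3) + P(D|L4)·P(L4)
      = 0.079·0.2 + 0.244·0.32 + 0.05·0.44 + 0.091·0.04
      = 0.0158 + 0.07808 + 0.022 + 0.00364 = 0.11952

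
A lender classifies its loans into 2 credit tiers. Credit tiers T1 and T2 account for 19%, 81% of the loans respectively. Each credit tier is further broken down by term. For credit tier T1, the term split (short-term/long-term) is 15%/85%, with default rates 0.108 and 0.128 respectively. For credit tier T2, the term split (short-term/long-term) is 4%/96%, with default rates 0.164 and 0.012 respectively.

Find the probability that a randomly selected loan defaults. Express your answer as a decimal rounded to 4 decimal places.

P(D|T1) = 0.15·0.108 + 0.85·0.128 = 0.0162 + 0.1088 = 0.125
P(D|T2) = 0.04·0.164 + 0.96·0.012 = 0.00656 + 0.01152 = 0.01808
By total probability over the outer partition,
P(D) = 0.19·0.125 + 0.81·0.01808
      = 0.02375 + 0.0146448 = 0.0383948

0.0384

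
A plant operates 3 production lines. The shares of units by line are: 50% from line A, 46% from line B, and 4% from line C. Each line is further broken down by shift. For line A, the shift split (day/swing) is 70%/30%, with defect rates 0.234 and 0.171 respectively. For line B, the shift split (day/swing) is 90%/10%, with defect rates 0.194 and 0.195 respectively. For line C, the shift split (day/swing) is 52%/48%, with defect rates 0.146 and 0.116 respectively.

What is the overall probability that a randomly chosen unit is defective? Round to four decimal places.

P(D|A) = 0.7·0.234 + 0.3·0.171 = 0.1638 + 0.0513 = 0.2151
P(D|B) = 0.9·0.194 + 0.1·0.195 = 0.1746 + 0.0195 = 0.1941
P(D|C) = 0.52·0.146 + 0.48·0.116 = 0.07592 + 0.05568 = 0.1316
Then overall,
P(D) = 0.5·0.2151 + 0.46·0.1941 + 0.04·0.1316
      = 0.10755 + 0.089286 + 0.005264 = 0.2021

P(D) ≈ 0.2021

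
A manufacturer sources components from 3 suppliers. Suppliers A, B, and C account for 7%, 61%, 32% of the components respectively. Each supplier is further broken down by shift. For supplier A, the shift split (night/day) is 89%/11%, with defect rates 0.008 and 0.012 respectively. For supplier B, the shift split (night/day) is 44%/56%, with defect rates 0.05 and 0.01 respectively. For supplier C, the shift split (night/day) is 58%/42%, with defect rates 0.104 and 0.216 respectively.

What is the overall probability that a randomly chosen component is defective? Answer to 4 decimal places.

P(D) ≈ 0.0658

P(D|A) = 0.89·0.008 + 0.11·0.012 = 0.00712 + 0.00132 = 0.00844
P(D|B) = 0.44·0.05 + 0.56·0.01 = 0.022 + 0.0056 = 0.0276
P(D|C) = 0.58·0.104 + 0.42·0.216 = 0.06032 + 0.09072 = 0.15104
Then overall,
P(D) = 0.07·0.00844 + 0.61·0.0276 + 0.32·0.15104
      = 0.0005908 + 0.016836 + 0.0483328 = 0.0657596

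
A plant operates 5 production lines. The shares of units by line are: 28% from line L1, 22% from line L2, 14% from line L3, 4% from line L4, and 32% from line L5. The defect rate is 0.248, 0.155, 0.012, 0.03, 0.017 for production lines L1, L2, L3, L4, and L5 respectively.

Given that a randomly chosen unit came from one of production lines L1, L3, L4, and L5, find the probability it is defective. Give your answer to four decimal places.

P(D|S) ≈ 0.0997

Let S = {L1, L3, L4, L5}.
P(S) = 0.28 + 0.14 + 0.04 + 0.32 = 0.78.
P(D ∩ S) = 0.248·0.28 + 0.012·0.14 + 0.03·0.04 + 0.017·0.32 = 0.06944 + 0.00168 + 0.0012 + 0.00544 = 0.07776.
P(D | S) = 0.07776 / 0.78 = 0.099692…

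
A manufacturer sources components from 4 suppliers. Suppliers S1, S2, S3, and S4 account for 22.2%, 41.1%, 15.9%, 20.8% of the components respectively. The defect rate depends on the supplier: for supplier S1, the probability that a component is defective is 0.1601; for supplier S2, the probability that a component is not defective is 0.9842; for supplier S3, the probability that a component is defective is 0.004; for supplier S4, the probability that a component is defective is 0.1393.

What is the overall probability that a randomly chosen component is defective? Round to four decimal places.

P(D|S2) = 1 − 0.9842 = 0.0158.
Summing over the partition,
P(D) = P(D|S1)·P(S1) + P(D|S2)·P(S2) + P(D|S3)·P(S3) + P(D|S4)·P(S4)
      = 0.1601·0.222 + 0.0158·0.411 + 0.004·0.159 + 0.1393·0.208
      = 0.0355422 + 0.0064938 + 0.000636 + 0.0289744 = 0.0716464

0.0716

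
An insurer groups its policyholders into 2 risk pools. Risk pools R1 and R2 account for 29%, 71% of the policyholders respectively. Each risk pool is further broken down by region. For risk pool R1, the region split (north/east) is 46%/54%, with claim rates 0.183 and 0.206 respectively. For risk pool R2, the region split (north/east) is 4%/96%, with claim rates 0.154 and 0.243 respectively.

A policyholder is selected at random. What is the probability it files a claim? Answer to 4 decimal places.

P(C|R1) = 0.46·0.183 + 0.54·0.206 = 0.08418 + 0.11124 = 0.19542
P(C|R2) = 0.04·0.154 + 0.96·0.243 = 0.00616 + 0.23328 = 0.23944
Then overall,
P(C) = 0.29·0.19542 + 0.71·0.23944
      = 0.0566718 + 0.1700024 = 0.2266742

0.2267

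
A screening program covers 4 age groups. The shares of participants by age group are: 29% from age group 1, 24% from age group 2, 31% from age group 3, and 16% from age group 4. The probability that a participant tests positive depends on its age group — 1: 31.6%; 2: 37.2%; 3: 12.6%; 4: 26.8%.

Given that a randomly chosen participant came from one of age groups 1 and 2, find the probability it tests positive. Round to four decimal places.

Let S = {1, 2}.
P(S) = 0.29 + 0.24 = 0.53.
P(T ∩ S) = 0.316·0.29 + 0.372·0.24 = 0.09164 + 0.08928 = 0.18092.
P(T | S) = 0.18092 / 0.53 = 0.341358…

P(T|S) ≈ 0.3414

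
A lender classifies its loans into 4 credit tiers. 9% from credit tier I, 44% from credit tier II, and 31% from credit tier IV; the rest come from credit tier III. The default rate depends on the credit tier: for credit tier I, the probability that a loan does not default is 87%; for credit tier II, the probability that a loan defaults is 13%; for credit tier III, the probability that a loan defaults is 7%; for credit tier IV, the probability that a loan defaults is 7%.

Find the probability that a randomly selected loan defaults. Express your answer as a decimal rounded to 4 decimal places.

P(III) = 1 − (0.09 + 0.44 + 0.31) = 0.16.
P(D|I) = 1 − 0.87 = 0.13.
P(D) = P(D|I)·P(I) + P(D|II)·P(II) + P(D|III)·P(III) + P(D|IV)·P(IV)
      = 0.13·0.09 + 0.13·0.44 + 0.07·0.16 + 0.07·0.31
      = 0.0117 + 0.0572 + 0.0112 + 0.0217 = 0.1018

P(D) ≈ 0.1018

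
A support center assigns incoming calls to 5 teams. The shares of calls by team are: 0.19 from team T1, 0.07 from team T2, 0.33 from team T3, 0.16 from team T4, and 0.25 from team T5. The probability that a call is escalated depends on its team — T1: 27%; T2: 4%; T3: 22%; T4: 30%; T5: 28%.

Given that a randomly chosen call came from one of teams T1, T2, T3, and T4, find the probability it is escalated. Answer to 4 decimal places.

0.2329

Let S = {T1, T2, T3, T4}.
P(S) = 0.19 + 0.07 + 0.33 + 0.16 = 0.75.
P(E ∩ S) = 0.27·0.19 + 0.04·0.07 + 0.22·0.33 + 0.3·0.16 = 0.0513 + 0.0028 + 0.0726 + 0.048 = 0.1747.
P(E | S) = 0.1747 / 0.75 = 0.232933…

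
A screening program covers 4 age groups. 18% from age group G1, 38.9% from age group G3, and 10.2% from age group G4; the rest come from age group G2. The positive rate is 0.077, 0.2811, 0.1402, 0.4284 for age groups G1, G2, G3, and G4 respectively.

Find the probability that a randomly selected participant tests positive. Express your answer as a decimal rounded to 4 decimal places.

0.2046

P(G2) = 1 − (0.18 + 0.389 + 0.102) = 0.329.
P(T) = P(T|G1)·P(G1) + P(T|G2)·P(G2) + P(T|G3)·P(G3) + P(T|G4)·P(G4)
      = 0.077·0.18 + 0.2811·0.329 + 0.1402·0.389 + 0.4284·0.102
      = 0.01386 + 0.0924819 + 0.0545378 + 0.0436968 = 0.2045765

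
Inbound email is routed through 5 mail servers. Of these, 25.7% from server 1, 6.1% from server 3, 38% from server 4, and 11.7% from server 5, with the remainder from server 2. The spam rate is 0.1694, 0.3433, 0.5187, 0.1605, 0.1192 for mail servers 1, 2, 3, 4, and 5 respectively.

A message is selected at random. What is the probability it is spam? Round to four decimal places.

P(2) = 1 − (0.257 + 0.061 + 0.38 + 0.117) = 0.185.
P(S) = P(S|1)·P(1) + P(S|2)·P(2) + P(S|3)·P(3) + P(S|4)·P(4) + P(S|5)·P(5)
      = 0.1694·0.257 + 0.3433·0.185 + 0.5187·0.061 + 0.1605·0.38 + 0.1192·0.117
      = 0.0435358 + 0.0635105 + 0.0316407 + 0.06099 + 0.0139464 = 0.2136234

0.2136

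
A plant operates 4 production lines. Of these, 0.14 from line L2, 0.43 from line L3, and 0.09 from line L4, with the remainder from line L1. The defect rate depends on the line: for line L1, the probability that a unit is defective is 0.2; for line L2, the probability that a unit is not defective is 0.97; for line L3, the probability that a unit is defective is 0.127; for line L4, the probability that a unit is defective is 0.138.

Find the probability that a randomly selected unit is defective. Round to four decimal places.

P(L1) = 1 − (0.14 + 0.43 + 0.09) = 0.34.
P(D|L2) = 1 − 0.97 = 0.03.
P(D) = P(D|L1)·P(L1) + P(D|L2)·P(L2) + P(D|L3)·P(L3) + P(D|L4)·P(L4)
      = 0.2·0.34 + 0.03·0.14 + 0.127·0.43 + 0.138·0.09
      = 0.068 + 0.0042 + 0.05461 + 0.01242 = 0.13923

P(D) ≈ 0.1392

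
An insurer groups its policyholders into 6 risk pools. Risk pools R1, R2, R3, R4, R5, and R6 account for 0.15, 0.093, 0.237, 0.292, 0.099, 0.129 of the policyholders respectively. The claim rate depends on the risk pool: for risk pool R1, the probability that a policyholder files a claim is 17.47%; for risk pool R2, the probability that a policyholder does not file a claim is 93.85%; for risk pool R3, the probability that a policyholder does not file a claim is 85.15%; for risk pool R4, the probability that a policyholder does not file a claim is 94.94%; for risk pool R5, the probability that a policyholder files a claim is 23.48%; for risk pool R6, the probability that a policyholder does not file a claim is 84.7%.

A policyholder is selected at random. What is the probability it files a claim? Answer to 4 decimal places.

P(C|R2) = 1 − 0.9385 = 0.0615.
P(C|R3) = 1 − 0.8515 = 0.1485.
P(C|R4) = 1 − 0.9494 = 0.0506.
P(C|R6) = 1 − 0.847 = 0.153.
P(C) = P(C|R1)·P(R1) + P(C|R2)·P(R2) + P(C|R3)·P(R3) + P(C|R4)·P(R4) + P(C|R5)·P(R5) + P(C|R6)·P(R6)
      = 0.1747·0.15 + 0.0615·0.093 + 0.1485·0.237 + 0.0506·0.292 + 0.2348·0.099 + 0.153·0.129
      = 0.026205 + 0.0057195 + 0.0351945 + 0.0147752 + 0.0232452 + 0.019737 = 0.1248764

0.1249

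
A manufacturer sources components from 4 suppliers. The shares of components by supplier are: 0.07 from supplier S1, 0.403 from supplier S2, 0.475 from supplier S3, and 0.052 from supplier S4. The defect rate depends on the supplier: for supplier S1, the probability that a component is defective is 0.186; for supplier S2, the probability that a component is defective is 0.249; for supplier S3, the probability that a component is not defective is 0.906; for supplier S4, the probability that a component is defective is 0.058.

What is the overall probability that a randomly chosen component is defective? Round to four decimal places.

P(D|S3) = 1 − 0.906 = 0.094.
By the law of total probability,
P(D) = P(D|S1)·P(S1) + P(D|S2)·P(S2) + P(D|S3)·P(S3) + P(D|S4)·P(S4)
      = 0.186·0.07 + 0.249·0.403 + 0.094·0.475 + 0.058·0.052
      = 0.01302 + 0.100347 + 0.04465 + 0.003016 = 0.161033

P(D) ≈ 0.1610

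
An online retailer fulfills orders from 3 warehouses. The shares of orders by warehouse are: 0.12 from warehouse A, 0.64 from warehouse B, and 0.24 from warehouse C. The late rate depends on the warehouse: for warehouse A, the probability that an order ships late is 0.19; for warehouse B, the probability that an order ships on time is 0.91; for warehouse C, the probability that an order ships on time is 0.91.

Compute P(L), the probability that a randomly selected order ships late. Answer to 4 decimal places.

P(L|B) = 1 − 0.91 = 0.09.
P(L|C) = 1 − 0.91 = 0.09.
P(L) = P(L|A)·P(A) + P(L|B)·P(B) + P(L|C)·P(C)
      = 0.19·0.12 + 0.09·0.64 + 0.09·0.24
      = 0.0228 + 0.0576 + 0.0216 = 0.102

P(L) ≈ 0.1020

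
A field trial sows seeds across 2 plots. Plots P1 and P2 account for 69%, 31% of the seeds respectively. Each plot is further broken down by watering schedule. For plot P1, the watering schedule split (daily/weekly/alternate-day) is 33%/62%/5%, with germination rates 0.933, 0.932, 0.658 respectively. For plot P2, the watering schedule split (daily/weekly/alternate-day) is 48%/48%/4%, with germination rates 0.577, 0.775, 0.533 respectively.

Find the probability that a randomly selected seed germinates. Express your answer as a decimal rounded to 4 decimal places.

P(G) ≈ 0.8416

P(G|P1) = 0.33·0.933 + 0.62·0.932 + 0.05·0.658 = 0.30789 + 0.57784 + 0.0329 = 0.91863
P(G|P2) = 0.48·0.577 + 0.48·0.775 + 0.04·0.533 = 0.27696 + 0.372 + 0.02132 = 0.67028
Then overall,
P(G) = 0.69·0.91863 + 0.31·0.67028
      = 0.6338547 + 0.2077868 = 0.8416415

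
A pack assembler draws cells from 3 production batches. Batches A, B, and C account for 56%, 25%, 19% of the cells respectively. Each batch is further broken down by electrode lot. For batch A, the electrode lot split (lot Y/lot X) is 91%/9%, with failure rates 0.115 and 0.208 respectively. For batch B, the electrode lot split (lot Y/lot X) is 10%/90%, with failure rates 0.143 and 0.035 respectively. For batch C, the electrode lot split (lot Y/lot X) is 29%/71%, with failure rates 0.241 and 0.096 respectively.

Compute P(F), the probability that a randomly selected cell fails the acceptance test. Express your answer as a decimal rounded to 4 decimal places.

P(F|A) = 0.91·0.115 + 0.09·0.208 = 0.10465 + 0.01872 = 0.12337
P(F|B) = 0.1·0.143 + 0.9·0.035 = 0.0143 + 0.0315 = 0.0458
P(F|C) = 0.29·0.241 + 0.71·0.096 = 0.06989 + 0.06816 = 0.13805
Then overall,
P(F) = 0.56·0.12337 + 0.25·0.0458 + 0.19·0.13805
      = 0.0690872 + 0.01145 + 0.0262295 = 0.1067667

0.1068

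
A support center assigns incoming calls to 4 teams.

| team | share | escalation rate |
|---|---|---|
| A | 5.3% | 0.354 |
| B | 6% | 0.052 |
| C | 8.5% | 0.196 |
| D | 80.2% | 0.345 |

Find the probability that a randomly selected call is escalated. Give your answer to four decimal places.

0.3152

P(E) = P(E|A)·P(A) + P(E|B)·P(B) + P(E|C)·P(C) + P(E|D)·P(D)
      = 0.354·0.053 + 0.052·0.06 + 0.196·0.085 + 0.345·0.802
      = 0.018762 + 0.00312 + 0.01666 + 0.27669 = 0.315232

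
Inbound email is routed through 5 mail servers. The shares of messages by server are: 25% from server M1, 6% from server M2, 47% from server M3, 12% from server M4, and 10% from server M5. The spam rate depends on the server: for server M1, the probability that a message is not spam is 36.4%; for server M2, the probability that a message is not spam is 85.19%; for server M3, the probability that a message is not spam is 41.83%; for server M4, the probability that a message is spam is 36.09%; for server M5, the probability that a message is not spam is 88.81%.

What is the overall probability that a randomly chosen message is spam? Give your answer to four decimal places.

P(S|M1) = 1 − 0.364 = 0.636.
P(S|M2) = 1 − 0.8519 = 0.1481.
P(S|M3) = 1 − 0.4183 = 0.5817.
P(S|M5) = 1 − 0.8881 = 0.1119.
P(S) = P(S|M1)·P(M1) + P(S|M2)·P(M2) + P(S|M3)·P(M3) + P(S|M4)·P(M4) + P(S|M5)·P(M5)
      = 0.636·0.25 + 0.1481·0.06 + 0.5817·0.47 + 0.3609·0.12 + 0.1119·0.1
      = 0.159 + 0.008886 + 0.273399 + 0.043308 + 0.01119 = 0.495783

0.4958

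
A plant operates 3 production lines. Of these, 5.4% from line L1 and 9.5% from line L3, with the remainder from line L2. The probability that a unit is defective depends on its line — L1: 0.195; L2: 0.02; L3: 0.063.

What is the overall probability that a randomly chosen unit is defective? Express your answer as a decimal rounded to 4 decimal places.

P(L2) = 1 − (0.054 + 0.095) = 0.851.
P(D) = P(D|L1)·P(L1) + P(D|L2)·P(L2) + P(D|L3)·P(L3)
      = 0.195·0.054 + 0.02·0.851 + 0.063·0.095
      = 0.01053 + 0.01702 + 0.005985 = 0.033535

P(D) ≈ 0.0335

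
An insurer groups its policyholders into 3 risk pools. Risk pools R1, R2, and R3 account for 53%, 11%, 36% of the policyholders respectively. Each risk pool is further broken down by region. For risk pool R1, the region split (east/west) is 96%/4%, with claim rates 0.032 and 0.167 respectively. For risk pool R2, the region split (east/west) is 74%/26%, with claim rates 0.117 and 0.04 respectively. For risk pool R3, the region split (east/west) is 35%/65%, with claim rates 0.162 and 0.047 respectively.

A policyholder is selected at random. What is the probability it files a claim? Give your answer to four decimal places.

P(C|R1) = 0.96·0.032 + 0.04·0.167 = 0.03072 + 0.00668 = 0.0374
P(C|R2) = 0.74·0.117 + 0.26·0.04 = 0.08658 + 0.0104 = 0.09698
P(C|R3) = 0.35·0.162 + 0.65·0.047 = 0.0567 + 0.03055 = 0.08725
Then overall,
P(C) = 0.53·0.0374 + 0.11·0.09698 + 0.36·0.08725
      = 0.019822 + 0.0106678 + 0.03141 = 0.0618998

P(C) ≈ 0.0619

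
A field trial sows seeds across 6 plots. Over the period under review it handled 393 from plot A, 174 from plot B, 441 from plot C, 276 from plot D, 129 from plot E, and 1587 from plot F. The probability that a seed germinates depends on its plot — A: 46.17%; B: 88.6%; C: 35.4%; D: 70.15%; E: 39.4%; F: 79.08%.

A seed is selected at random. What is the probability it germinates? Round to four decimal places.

Total: 393 + 174 + 441 + 276 + 129 + 1587 = 3000.
P(A) = 393/3000 = 0.131. P(B) = 174/3000 = 0.058. P(C) = 441/3000 = 0.147. P(D) = 276/3000 = 0.092. P(E) = 129/3000 = 0.043. P(F) = 1587/3000 = 0.529.
P(G) = P(G|A)·P(A) + P(G|B)·P(B) + P(G|C)·P(C) + P(G|D)·P(D) + P(G|E)·P(E) + P(G|F)·P(F)
      = 0.4617·0.131 + 0.886·0.058 + 0.354·0.147 + 0.7015·0.092 + 0.394·0.043 + 0.7908·0.529
      = 0.0604827 + 0.051388 + 0.052038 + 0.064538 + 0.016942 + 0.4183332 = 0.6637219

P(G) ≈ 0.6637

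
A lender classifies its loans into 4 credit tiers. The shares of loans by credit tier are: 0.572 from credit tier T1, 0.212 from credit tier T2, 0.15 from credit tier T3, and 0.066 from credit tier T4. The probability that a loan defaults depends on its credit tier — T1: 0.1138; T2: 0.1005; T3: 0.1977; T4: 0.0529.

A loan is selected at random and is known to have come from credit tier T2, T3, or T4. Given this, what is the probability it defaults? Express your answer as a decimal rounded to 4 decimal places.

P(D|S) ≈ 0.1272

Let S = {T2, T3, T4}.
P(S) = 0.212 + 0.15 + 0.066 = 0.428.
P(D ∩ S) = 0.1005·0.212 + 0.1977·0.15 + 0.0529·0.066 = 0.021306 + 0.029655 + 0.0034914 = 0.0544524.
P(D | S) = 0.0544524 / 0.428 = 0.127225…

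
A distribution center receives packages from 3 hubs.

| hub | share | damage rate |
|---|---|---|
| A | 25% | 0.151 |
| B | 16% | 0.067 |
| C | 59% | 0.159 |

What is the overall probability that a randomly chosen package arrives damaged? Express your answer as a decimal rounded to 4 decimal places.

P(D) = P(D|A)·P(A) + P(D|B)·P(B) + P(D|C)·P(C)
      = 0.151·0.25 + 0.067·0.16 + 0.159·0.59
      = 0.03775 + 0.01072 + 0.09381 = 0.14228

P(D) ≈ 0.1423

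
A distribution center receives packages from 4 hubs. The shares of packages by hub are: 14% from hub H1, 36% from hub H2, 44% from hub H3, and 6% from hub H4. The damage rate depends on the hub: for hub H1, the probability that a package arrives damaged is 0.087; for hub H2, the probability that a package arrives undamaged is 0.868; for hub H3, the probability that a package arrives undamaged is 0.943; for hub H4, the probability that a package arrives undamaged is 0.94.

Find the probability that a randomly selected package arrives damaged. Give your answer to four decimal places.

P(D|H2) = 1 − 0.868 = 0.132.
P(D|H3) = 1 − 0.943 = 0.057.
P(D|H4) = 1 − 0.94 = 0.06.
Using total probability over the partition,
P(D) = P(D|H1)·P(H1) + P(D|H2)·P(H2) + P(D|H3)·P(H3) + P(D|H4)·P(H4)
      = 0.087·0.14 + 0.132·0.36 + 0.057·0.44 + 0.06·0.06
      = 0.01218 + 0.04752 + 0.02508 + 0.0036 = 0.08838

P(D) ≈ 0.0884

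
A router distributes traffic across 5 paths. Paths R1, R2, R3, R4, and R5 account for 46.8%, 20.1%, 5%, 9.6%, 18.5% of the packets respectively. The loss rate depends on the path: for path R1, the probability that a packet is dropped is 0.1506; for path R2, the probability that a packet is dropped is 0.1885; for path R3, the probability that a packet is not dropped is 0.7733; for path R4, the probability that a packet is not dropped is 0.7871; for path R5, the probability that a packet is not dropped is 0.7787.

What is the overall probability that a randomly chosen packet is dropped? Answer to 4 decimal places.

P(L) ≈ 0.1811

P(L|R3) = 1 − 0.7733 = 0.2267.
P(L|R4) = 1 − 0.7871 = 0.2129.
P(L|R5) = 1 − 0.7787 = 0.2213.
Summing over the partition,
P(L) = P(L|R1)·P(R1) + P(L|R2)·P(R2) + P(L|R3)·P(R3) + P(L|R4)·P(R4) + P(L|R5)·P(R5)
      = 0.1506·0.468 + 0.1885·0.201 + 0.2267·0.05 + 0.2129·0.096 + 0.2213·0.185
      = 0.0704808 + 0.0378885 + 0.011335 + 0.0204384 + 0.0409405 = 0.1810832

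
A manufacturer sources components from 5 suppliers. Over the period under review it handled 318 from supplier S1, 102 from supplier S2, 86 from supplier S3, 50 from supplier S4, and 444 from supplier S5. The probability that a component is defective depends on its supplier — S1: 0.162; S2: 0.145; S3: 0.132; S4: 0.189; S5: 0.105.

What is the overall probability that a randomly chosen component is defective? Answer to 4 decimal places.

Total: 318 + 102 + 86 + 50 + 444 = 1000.
P(S1) = 318/1000 = 0.318. P(S2) = 102/1000 = 0.102. P(S3) = 86/1000 = 0.086. P(S4) = 50/1000 = 0.05. P(S5) = 444/1000 = 0.444.
By the law of total probability,
P(D) = P(D|S1)·P(S1) + P(D|S2)·P(S2) + P(D|S3)·P(S3) + P(D|S4)·P(S4) + P(D|S5)·P(S5)
      = 0.162·0.318 + 0.145·0.102 + 0.132·0.086 + 0.189·0.05 + 0.105·0.444
      = 0.051516 + 0.01479 + 0.011352 + 0.00945 + 0.04662 = 0.133728

P(D) ≈ 0.1337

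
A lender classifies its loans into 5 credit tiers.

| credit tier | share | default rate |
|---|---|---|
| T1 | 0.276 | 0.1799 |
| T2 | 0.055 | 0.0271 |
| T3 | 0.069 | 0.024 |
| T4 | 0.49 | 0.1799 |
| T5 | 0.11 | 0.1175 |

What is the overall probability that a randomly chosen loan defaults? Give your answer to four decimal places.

P(D) = P(D|T1)·P(T1) + P(D|T2)·P(T2) + P(D|T3)·P(T3) + P(D|T4)·P(T4) + P(D|T5)·P(T5)
      = 0.1799·0.276 + 0.0271·0.055 + 0.024·0.069 + 0.1799·0.49 + 0.1175·0.11
      = 0.0496524 + 0.0014905 + 0.001656 + 0.088151 + 0.012925 = 0.1538749

0.1539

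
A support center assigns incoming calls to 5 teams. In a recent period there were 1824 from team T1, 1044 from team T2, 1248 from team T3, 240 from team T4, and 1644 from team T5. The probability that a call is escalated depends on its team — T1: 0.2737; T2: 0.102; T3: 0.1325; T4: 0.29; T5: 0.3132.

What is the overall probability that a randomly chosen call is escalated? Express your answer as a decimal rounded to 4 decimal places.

Total: 1824 + 1044 + 1248 + 240 + 1644 = 6000.
P(T1) = 1824/6000 = 0.304. P(T2) = 1044/6000 = 0.174. P(T3) = 1248/6000 = 0.208. P(T4) = 240/6000 = 0.04. P(T5) = 1644/6000 = 0.274.
Using total probability over the partition,
P(E) = P(E|T1)·P(T1) + P(E|T2)·P(T2) + P(E|T3)·P(T3) + P(E|T4)·P(T4) + P(E|T5)·P(T5)
      = 0.2737·0.304 + 0.102·0.174 + 0.1325·0.208 + 0.29·0.04 + 0.3132·0.274
      = 0.0832048 + 0.017748 + 0.02756 + 0.0116 + 0.0858168 = 0.2259296

0.2259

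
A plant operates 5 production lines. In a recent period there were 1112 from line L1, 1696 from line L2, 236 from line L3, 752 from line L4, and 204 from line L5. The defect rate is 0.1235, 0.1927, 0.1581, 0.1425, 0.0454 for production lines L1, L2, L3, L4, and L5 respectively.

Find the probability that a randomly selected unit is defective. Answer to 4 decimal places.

Total: 1112 + 1696 + 236 + 752 + 204 = 4000.
P(L1) = 1112/4000 = 0.278. P(L2) = 1696/4000 = 0.424. P(L3) = 236/4000 = 0.059. P(L4) = 752/4000 = 0.188. P(L5) = 204/4000 = 0.051.
P(D) = P(D|L1)·P(L1) + P(D|L2)·P(L2) + P(D|L3)·P(L3) + P(D|L4)·P(L4) + P(D|L5)·P(L5)
      = 0.1235·0.278 + 0.1927·0.424 + 0.1581·0.059 + 0.1425·0.188 + 0.0454·0.051
      = 0.034333 + 0.0817048 + 0.0093279 + 0.02679 + 0.0023154 = 0.1544711

P(D) ≈ 0.1545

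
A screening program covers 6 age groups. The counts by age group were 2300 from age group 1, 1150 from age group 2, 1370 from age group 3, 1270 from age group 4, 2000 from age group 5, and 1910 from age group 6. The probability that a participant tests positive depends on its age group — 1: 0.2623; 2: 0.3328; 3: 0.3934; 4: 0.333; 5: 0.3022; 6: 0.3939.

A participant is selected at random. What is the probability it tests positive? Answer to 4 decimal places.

Total: 2300 + 1150 + 1370 + 1270 + 2000 + 1910 = 10000.
P(1) = 2300/10000 = 0.23. P(2) = 1150/10000 = 0.115. P(3) = 1370/10000 = 0.137. P(4) = 1270/10000 = 0.127. P(5) = 2000/10000 = 0.2. P(6) = 1910/10000 = 0.191.
Using total probability over the partition,
P(T) = P(T|1)·P(1) + P(T|2)·P(2) + P(T|3)·P(3) + P(T|4)·P(4) + P(T|5)·P(5) + P(T|6)·P(6)
      = 0.2623·0.23 + 0.3328·0.115 + 0.3934·0.137 + 0.333·0.127 + 0.3022·0.2 + 0.3939·0.191
      = 0.060329 + 0.038272 + 0.0538958 + 0.042291 + 0.06044 + 0.0752349 = 0.3304627

P(T) ≈ 0.3305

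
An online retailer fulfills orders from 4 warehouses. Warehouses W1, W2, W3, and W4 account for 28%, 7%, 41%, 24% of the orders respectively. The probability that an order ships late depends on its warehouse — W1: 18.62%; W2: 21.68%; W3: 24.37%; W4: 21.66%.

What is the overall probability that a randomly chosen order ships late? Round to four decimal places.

Using total probability over the partition,
P(L) = P(L|W1)·P(W1) + P(L|W2)·P(W2) + P(L|W3)·P(W3) + P(L|W4)·P(W4)
      = 0.1862·0.28 + 0.2168·0.07 + 0.2437·0.41 + 0.2166·0.24
      = 0.052136 + 0.015176 + 0.099917 + 0.051984 = 0.219213

0.2192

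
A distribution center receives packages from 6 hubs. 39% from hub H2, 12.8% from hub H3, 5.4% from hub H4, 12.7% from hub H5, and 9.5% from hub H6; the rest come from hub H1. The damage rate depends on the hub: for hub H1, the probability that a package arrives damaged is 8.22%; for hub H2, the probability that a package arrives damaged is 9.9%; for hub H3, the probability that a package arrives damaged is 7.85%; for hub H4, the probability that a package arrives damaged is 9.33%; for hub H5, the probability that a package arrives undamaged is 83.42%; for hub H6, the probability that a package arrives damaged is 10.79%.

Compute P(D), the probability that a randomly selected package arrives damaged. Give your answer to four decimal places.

P(H1) = 1 − (0.39 + 0.128 + 0.054 + 0.127 + 0.095) = 0.206.
P(D|H5) = 1 − 0.8342 = 0.1658.
Summing over the partition,
P(D) = P(D|H1)·P(H1) + P(D|H2)·P(H2) + P(D|H3)·P(H3) + P(D|H4)·P(H4) + P(D|H5)·P(H5) + P(D|H6)·P(H6)
      = 0.0822·0.206 + 0.099·0.39 + 0.0785·0.128 + 0.0933·0.054 + 0.1658·0.127 + 0.1079·0.095
      = 0.0169332 + 0.03861 + 0.010048 + 0.0050382 + 0.0210566 + 0.0102505 = 0.1019365

0.1019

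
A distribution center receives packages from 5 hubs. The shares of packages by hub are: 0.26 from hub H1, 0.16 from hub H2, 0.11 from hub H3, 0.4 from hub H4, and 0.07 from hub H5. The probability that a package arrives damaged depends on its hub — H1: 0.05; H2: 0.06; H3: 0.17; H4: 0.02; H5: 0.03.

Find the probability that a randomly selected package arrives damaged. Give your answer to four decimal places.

P(D) = P(D|H1)·P(H1) + P(D|H2)·P(H2) + P(D|H3)·P(H3) + P(D|H4)·P(H4) + P(D|H5)·P(H5)
      = 0.05·0.26 + 0.06·0.16 + 0.17·0.11 + 0.02·0.4 + 0.03·0.07
      = 0.013 + 0.0096 + 0.0187 + 0.008 + 0.0021 = 0.0514

0.0514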